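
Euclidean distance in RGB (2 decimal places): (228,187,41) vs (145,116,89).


d = √[(R₁-R₂)² + (G₁-G₂)² + (B₁-B₂)²]
d = √[(228-145)² + (187-116)² + (41-89)²]
d = √[6889 + 5041 + 2304]
d = √14234
d ≈ 119.31


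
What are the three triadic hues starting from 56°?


Triadic: equally spaced at 120° intervals
H1 = 56°
H2 = (56 + 120) mod 360 = 176°
H3 = (56 + 240) mod 360 = 296°
Triadic = 56°, 176°, 296°


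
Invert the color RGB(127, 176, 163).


Invert: (255-R, 255-G, 255-B)
R: 255-127 = 128
G: 255-176 = 79
B: 255-163 = 92
= RGB(128, 79, 92)


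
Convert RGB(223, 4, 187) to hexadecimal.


R = 223 → DF (hex)
G = 4 → 04 (hex)
B = 187 → BB (hex)
Hex = #DF04BB


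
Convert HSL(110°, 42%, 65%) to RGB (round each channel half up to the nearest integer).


H=110°, S=0.42, L=0.65
C = (1-|2L-1|)×S = (1-|0.30|)×0.42 = 0.294
H' = H/60 = 110/60 ≈ 1.8333; X = C×(1-|H' mod 2 - 1|) = 0.049
m = L - C/2 = 0.65 - 0.147 = 0.503
Sector ⌊H'⌋ = 1 → (R',G',B') = (0.049, 0.294, 0.0)
RGB = ((R'+m)×255, (G'+m)×255, (B'+m)×255) = (140.76, 203.235, 128.265)
Round half up → RGB(141, 203, 128)


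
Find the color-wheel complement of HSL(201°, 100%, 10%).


Complement = opposite side of color wheel = hue + 180°
H' = (201 + 180) mod 360 = 21°
S and L unchanged.
= HSL(21°, 100%, 10%)


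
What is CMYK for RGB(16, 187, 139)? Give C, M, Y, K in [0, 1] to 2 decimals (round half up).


R'=16/255≈0.0627, G'=187/255≈0.7333, B'=139/255≈0.5451
K = 1 - max(R',G',B') = 1 - 187/255 = 68/255 = 0.26666… → 0.27
(1-R'-K)/(1-K) simplifies to (max-R)/max with max = 187:
C = (187-16)/187 = 171/187 = 0.91443… → 0.91
M = (187-187)/187 = 0/187 = 0 → 0.00
Y = (187-139)/187 = 48/187 = 0.25668… → 0.26
= CMYK(0.91, 0.00, 0.26, 0.27)


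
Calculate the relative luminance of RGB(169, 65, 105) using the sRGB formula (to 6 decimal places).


Linearize each channel (sRGB transfer function): c = v/255; c_lin = c/12.92 if c ≤ 0.04045, else ((c+0.055)/1.055)^2.4
  R: 169/255 ≈ 0.662745 > 0.04045 → ((0.662745+0.055)/1.055)^2.4 ≈ 0.396755
  G: 65/255 ≈ 0.254902 > 0.04045 → ((0.254902+0.055)/1.055)^2.4 ≈ 0.052861
  B: 105/255 ≈ 0.411765 > 0.04045 → ((0.411765+0.055)/1.055)^2.4 ≈ 0.141263
R_lin = 0.396755, G_lin = 0.052861, B_lin = 0.141263
L = 0.2126×R + 0.7152×G + 0.0722×B
L = 0.2126×0.396755 + 0.7152×0.052861 + 0.0722×0.141263
L ≈ 0.132355


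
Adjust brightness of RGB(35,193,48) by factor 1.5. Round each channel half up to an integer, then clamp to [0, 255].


Multiply each channel by 1.5, round half up, clamp to [0, 255]
R: 35×1.5 = 52.5 → round → 53
G: 193×1.5 = 289.5 → round → 290 → clamp → 255
B: 48×1.5 = 72
= RGB(53, 255, 72)


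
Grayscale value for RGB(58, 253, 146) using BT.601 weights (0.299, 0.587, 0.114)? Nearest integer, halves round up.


Gray = 0.299×R + 0.587×G + 0.114×B
Gray = 0.299×58 + 0.587×253 + 0.114×146
Gray = 17.342 + 148.511 + 16.644
Gray = 182.497 → round half up → 182
Gray = 182


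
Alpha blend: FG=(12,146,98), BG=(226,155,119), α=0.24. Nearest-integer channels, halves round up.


C = α×F + (1-α)×B, with 1-α = 0.76
R: 0.24×12 + 0.76×226 = 2.88 + 171.76 = 174.64 → 175
G: 0.24×146 + 0.76×155 = 35.04 + 117.80 = 152.84 → 153
B: 0.24×98 + 0.76×119 = 23.52 + 90.44 = 113.96 → 114
= RGB(175, 153, 114)


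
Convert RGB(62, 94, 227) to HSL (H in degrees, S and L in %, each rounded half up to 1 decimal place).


Normalize: R'=62/255≈0.2431, G'=94/255≈0.3686, B'=227/255≈0.8902
Max=227/255, Min=62/255, Δ=Max-Min=165/255
L = (Max+Min)/2 = (227+62)/510 = 289/510 = 0.56666… → L = 56.7%
L > 0.5 → S = Δ/(2-Max-Min) = 165/(510-227-62) = 165/221 = 0.74660… → S = 74.7%
(the 1/255 factors cancel in S and H, so raw channel differences can be used)
Max is B' → H = 60 × ((R-G)/Δ + 4) = 60 × ((62-94)/165 + 4)
  -32/165 + 4 = -0.1939… + 4 = 3.8060…
  H = 60 × 3.8060… = 228.363…° → H = 228.4°
= HSL(228.4°, 74.7%, 56.7%)


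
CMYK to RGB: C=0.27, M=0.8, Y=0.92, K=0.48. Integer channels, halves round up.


R = 255 × (1-C) × (1-K) = 255 × 0.73 × 0.52 = 96.798 → 97
G = 255 × (1-M) × (1-K) = 255 × 0.20 × 0.52 = 26.52 → 27
B = 255 × (1-Y) × (1-K) = 255 × 0.08 × 0.52 = 10.608 → 11
= RGB(97, 27, 11)


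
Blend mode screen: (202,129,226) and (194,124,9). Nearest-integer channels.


Screen: C = 255 - (255-A)×(255-B)/255, rounded to nearest integer
R: 255 - (255-202)×(255-194)/255 = 255 - 3233/255 ≈ 255 - 12.678 = 242.322 → 242
G: 255 - (255-129)×(255-124)/255 = 255 - 16506/255 ≈ 255 - 64.729 = 190.271 → 190
B: 255 - (255-226)×(255-9)/255 = 255 - 7134/255 ≈ 255 - 27.976 = 227.024 → 227
= RGB(242, 190, 227)


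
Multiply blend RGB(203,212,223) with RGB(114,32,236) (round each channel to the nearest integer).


Multiply: C = A×B/255, rounded to nearest integer
R: 203×114/255 = 23142/255 ≈ 90.753 → 91
G: 212×32/255 = 6784/255 ≈ 26.604 → 27
B: 223×236/255 = 52628/255 ≈ 206.384 → 206
= RGB(91, 27, 206)


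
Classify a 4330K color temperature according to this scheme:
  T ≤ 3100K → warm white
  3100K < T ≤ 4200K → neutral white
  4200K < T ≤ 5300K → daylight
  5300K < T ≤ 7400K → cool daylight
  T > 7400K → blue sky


Temperature: 4330K
4200K < 4330K ≤ 5300K → daylight
Classification: daylight


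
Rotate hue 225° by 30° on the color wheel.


New hue = (H + rotation) mod 360
New hue = (225 + 30) mod 360
= 255 mod 360
= 255°


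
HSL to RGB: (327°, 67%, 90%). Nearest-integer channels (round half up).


H=327°, S=0.67, L=0.90
C = (1-|2L-1|)×S = (1-|0.80|)×0.67 = 0.134
H' = H/60 = 327/60 ≈ 5.4500; X = C×(1-|H' mod 2 - 1|) = 0.0737
m = L - C/2 = 0.90 - 0.067 = 0.833
Sector ⌊H'⌋ = 5 → (R',G',B') = (0.134, 0.0, 0.0737)
RGB = ((R'+m)×255, (G'+m)×255, (B'+m)×255) = (246.585, 212.415, 231.2085)
Round half up → RGB(247, 212, 231)


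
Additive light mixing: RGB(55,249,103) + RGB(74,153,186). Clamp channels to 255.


Additive: each channel = min(255, C₁+C₂)
R: 55+74 = 129 → 129
G: 249+153 = 402 → 255
B: 103+186 = 289 → 255
= RGB(129, 255, 255)


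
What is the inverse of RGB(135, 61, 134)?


Invert: (255-R, 255-G, 255-B)
R: 255-135 = 120
G: 255-61 = 194
B: 255-134 = 121
= RGB(120, 194, 121)


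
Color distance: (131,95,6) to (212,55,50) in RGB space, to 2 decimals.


d = √[(R₁-R₂)² + (G₁-G₂)² + (B₁-B₂)²]
d = √[(131-212)² + (95-55)² + (6-50)²]
d = √[6561 + 1600 + 1936]
d = √10097
d ≈ 100.48


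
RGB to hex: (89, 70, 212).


R = 89 → 59 (hex)
G = 70 → 46 (hex)
B = 212 → D4 (hex)
Hex = #5946D4


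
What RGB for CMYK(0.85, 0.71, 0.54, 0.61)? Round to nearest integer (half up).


R = 255 × (1-C) × (1-K) = 255 × 0.15 × 0.39 = 14.9175 → 15
G = 255 × (1-M) × (1-K) = 255 × 0.29 × 0.39 = 28.8405 → 29
B = 255 × (1-Y) × (1-K) = 255 × 0.46 × 0.39 = 45.747 → 46
= RGB(15, 29, 46)


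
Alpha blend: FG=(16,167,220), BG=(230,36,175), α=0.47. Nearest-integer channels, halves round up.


C = α×F + (1-α)×B, with 1-α = 0.53
R: 0.47×16 + 0.53×230 = 7.52 + 121.90 = 129.42 → 129
G: 0.47×167 + 0.53×36 = 78.49 + 19.08 = 97.57 → 98
B: 0.47×220 + 0.53×175 = 103.40 + 92.75 = 196.15 → 196
= RGB(129, 98, 196)


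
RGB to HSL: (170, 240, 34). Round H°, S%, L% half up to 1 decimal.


Normalize: R'=170/255≈0.6667, G'=240/255≈0.9412, B'=34/255≈0.1333
Max=240/255, Min=34/255, Δ=Max-Min=206/255
L = (Max+Min)/2 = (240+34)/510 = 274/510 = 0.53725… → L = 53.7%
L > 0.5 → S = Δ/(2-Max-Min) = 206/(510-240-34) = 206/236 = 0.87288… → S = 87.3%
(the 1/255 factors cancel in S and H, so raw channel differences can be used)
Max is G' → H = 60 × ((B-R)/Δ + 2) = 60 × ((34-170)/206 + 2)
  -136/206 + 2 = -0.6601… + 2 = 1.3398…
  H = 60 × 1.3398… = 80.388…° → H = 80.4°
= HSL(80.4°, 87.3%, 53.7%)


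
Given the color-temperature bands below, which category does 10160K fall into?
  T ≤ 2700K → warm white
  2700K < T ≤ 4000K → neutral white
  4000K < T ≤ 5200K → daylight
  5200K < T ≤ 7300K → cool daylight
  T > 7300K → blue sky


Temperature: 10160K
10160K > 7300K → blue sky
Classification: blue sky


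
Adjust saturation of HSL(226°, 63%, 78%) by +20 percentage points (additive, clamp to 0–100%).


Original S = 63%
Adjustment = +20 percentage points
New S = 63 + (20) = 83
Clamp to [0, 100] → 83
= HSL(226°, 83%, 78%)


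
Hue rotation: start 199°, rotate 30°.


New hue = (H + rotation) mod 360
New hue = (199 + 30) mod 360
= 229 mod 360
= 229°


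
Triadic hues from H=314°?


Triadic: equally spaced at 120° intervals
H1 = 314°
H2 = (314 + 120) mod 360 = 74°
H3 = (314 + 240) mod 360 = 194°
Triadic = 314°, 74°, 194°


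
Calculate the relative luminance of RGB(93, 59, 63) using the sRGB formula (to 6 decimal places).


Linearize each channel (sRGB transfer function): c = v/255; c_lin = c/12.92 if c ≤ 0.04045, else ((c+0.055)/1.055)^2.4
  R: 93/255 ≈ 0.364706 > 0.04045 → ((0.364706+0.055)/1.055)^2.4 ≈ 0.109462
  G: 59/255 ≈ 0.231373 > 0.04045 → ((0.231373+0.055)/1.055)^2.4 ≈ 0.043735
  B: 63/255 ≈ 0.247059 > 0.04045 → ((0.247059+0.055)/1.055)^2.4 ≈ 0.049707
R_lin = 0.109462, G_lin = 0.043735, B_lin = 0.049707
L = 0.2126×R + 0.7152×G + 0.0722×B
L = 0.2126×0.109462 + 0.7152×0.043735 + 0.0722×0.049707
L ≈ 0.058140


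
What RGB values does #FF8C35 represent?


FF → 255 (R)
8C → 140 (G)
35 → 53 (B)
= RGB(255, 140, 53)


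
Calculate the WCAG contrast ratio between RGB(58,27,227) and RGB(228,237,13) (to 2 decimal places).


Linearize each sRGB channel c=v/255: c/12.92 if c ≤ 0.04045 else ((c+0.055)/1.055)^2.4
L = 0.2126×R_lin + 0.7152×G_lin + 0.0722×B_lin
Color 1 (58,27,227):
  R=58: 58/255≈0.2275 > 0.04045 → ((0.2275+0.055)/1.055)^2.4 ≈ 0.04231
  G=27: 27/255≈0.1059 > 0.04045 → ((0.1059+0.055)/1.055)^2.4 ≈ 0.01096
  B=227: 227/255≈0.8902 > 0.04045 → ((0.8902+0.055)/1.055)^2.4 ≈ 0.76815
  L1 = 0.2126×0.04231 + 0.7152×0.01096 + 0.0722×0.76815 ≈ 0.07229
Color 2 (228,237,13):
  R=228: 228/255≈0.8941 > 0.04045 → ((0.8941+0.055)/1.055)^2.4 ≈ 0.77582
  G=237: 237/255≈0.9294 > 0.04045 → ((0.9294+0.055)/1.055)^2.4 ≈ 0.84687
  B=13: 13/255≈0.0510 > 0.04045 → ((0.0510+0.055)/1.055)^2.4 ≈ 0.00402
  L2 = 0.2126×0.77582 + 0.7152×0.84687 + 0.0722×0.00402 ≈ 0.77091
Lighter = 0.77091, Darker = 0.07229
Ratio = (L_lighter + 0.05) / (L_darker + 0.05)
Ratio = (0.77091 + 0.05) / (0.07229 + 0.05) = 0.82091 / 0.12229 ≈ 6.7126
Ratio ≈ 6.71:1


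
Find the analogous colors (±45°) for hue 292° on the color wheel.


Base hue: 292°
Left analog: (292 - 45) mod 360 = 247°
Right analog: (292 + 45) mod 360 = 337°
Analogous hues = 247° and 337°


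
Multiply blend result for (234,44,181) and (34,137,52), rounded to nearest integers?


Multiply: C = A×B/255, rounded to nearest integer
R: 234×34/255 = 7956/255 ≈ 31.200 → 31
G: 44×137/255 = 6028/255 ≈ 23.639 → 24
B: 181×52/255 = 9412/255 ≈ 36.910 → 37
= RGB(31, 24, 37)


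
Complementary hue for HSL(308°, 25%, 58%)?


Complement = opposite side of color wheel = hue + 180°
H' = (308 + 180) mod 360 = 128°
S and L unchanged.
= HSL(128°, 25%, 58%)


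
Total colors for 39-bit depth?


Colors = 2^bits = 2^39
= 549,755,813,888 colors


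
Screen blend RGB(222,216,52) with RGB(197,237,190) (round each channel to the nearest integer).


Screen: C = 255 - (255-A)×(255-B)/255, rounded to nearest integer
R: 255 - (255-222)×(255-197)/255 = 255 - 1914/255 ≈ 255 - 7.506 = 247.494 → 247
G: 255 - (255-216)×(255-237)/255 = 255 - 702/255 ≈ 255 - 2.753 = 252.247 → 252
B: 255 - (255-52)×(255-190)/255 = 255 - 13195/255 ≈ 255 - 51.745 = 203.255 → 203
= RGB(247, 252, 203)


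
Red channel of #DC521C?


Color: #DC521C
R = DC = 220
G = 52 = 82
B = 1C = 28
Red = 220


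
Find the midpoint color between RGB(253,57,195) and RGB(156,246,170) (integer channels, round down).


Midpoint: each channel = ⌊(C₁+C₂)/2⌋
R: ⌊(253+156)/2⌋ = 204
G: ⌊(57+246)/2⌋ = 151
B: ⌊(195+170)/2⌋ = 182
= RGB(204, 151, 182)


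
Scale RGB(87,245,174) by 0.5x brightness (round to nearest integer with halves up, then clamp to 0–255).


Multiply each channel by 0.5, round half up, clamp to [0, 255]
R: 87×0.5 = 43.5 → round → 44
G: 245×0.5 = 122.5 → round → 123
B: 174×0.5 = 87
= RGB(44, 123, 87)


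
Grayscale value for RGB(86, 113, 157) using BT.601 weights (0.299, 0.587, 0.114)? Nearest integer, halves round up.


Gray = 0.299×R + 0.587×G + 0.114×B
Gray = 0.299×86 + 0.587×113 + 0.114×157
Gray = 25.714 + 66.331 + 17.898
Gray = 109.943 → round half up → 110
Gray = 110


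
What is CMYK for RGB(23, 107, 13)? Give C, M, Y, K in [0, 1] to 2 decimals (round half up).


R'=23/255≈0.0902, G'=107/255≈0.4196, B'=13/255≈0.0510
K = 1 - max(R',G',B') = 1 - 107/255 = 148/255 = 0.58039… → 0.58
(1-R'-K)/(1-K) simplifies to (max-R)/max with max = 107:
C = (107-23)/107 = 84/107 = 0.78504… → 0.79
M = (107-107)/107 = 0/107 = 0 → 0.00
Y = (107-13)/107 = 94/107 = 0.87850… → 0.88
= CMYK(0.79, 0.00, 0.88, 0.58)


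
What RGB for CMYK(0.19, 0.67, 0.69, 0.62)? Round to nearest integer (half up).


R = 255 × (1-C) × (1-K) = 255 × 0.81 × 0.38 = 78.489 → 78
G = 255 × (1-M) × (1-K) = 255 × 0.33 × 0.38 = 31.977 → 32
B = 255 × (1-Y) × (1-K) = 255 × 0.31 × 0.38 = 30.039 → 30
= RGB(78, 32, 30)


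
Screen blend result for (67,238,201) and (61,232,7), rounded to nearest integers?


Screen: C = 255 - (255-A)×(255-B)/255, rounded to nearest integer
R: 255 - (255-67)×(255-61)/255 = 255 - 36472/255 ≈ 255 - 143.027 = 111.973 → 112
G: 255 - (255-238)×(255-232)/255 = 255 - 391/255 ≈ 255 - 1.533 = 253.467 → 253
B: 255 - (255-201)×(255-7)/255 = 255 - 13392/255 ≈ 255 - 52.518 = 202.482 → 202
= RGB(112, 253, 202)


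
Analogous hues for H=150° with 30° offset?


Base hue: 150°
Left analog: (150 - 30) mod 360 = 120°
Right analog: (150 + 30) mod 360 = 180°
Analogous hues = 120° and 180°


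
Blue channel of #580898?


Color: #580898
R = 58 = 88
G = 08 = 8
B = 98 = 152
Blue = 152


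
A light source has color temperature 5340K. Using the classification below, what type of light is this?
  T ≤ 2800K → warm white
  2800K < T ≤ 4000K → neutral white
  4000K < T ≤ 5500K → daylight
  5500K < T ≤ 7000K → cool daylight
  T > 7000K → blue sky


Temperature: 5340K
4000K < 5340K ≤ 5500K → daylight
Classification: daylight


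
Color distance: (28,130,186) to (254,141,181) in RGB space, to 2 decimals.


d = √[(R₁-R₂)² + (G₁-G₂)² + (B₁-B₂)²]
d = √[(28-254)² + (130-141)² + (186-181)²]
d = √[51076 + 121 + 25]
d = √51222
d ≈ 226.32


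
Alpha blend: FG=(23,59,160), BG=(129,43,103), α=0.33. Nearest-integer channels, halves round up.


C = α×F + (1-α)×B, with 1-α = 0.67
R: 0.33×23 + 0.67×129 = 7.59 + 86.43 = 94.02 → 94
G: 0.33×59 + 0.67×43 = 19.47 + 28.81 = 48.28 → 48
B: 0.33×160 + 0.67×103 = 52.80 + 69.01 = 121.81 → 122
= RGB(94, 48, 122)


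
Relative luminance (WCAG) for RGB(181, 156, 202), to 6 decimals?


Linearize each channel (sRGB transfer function): c = v/255; c_lin = c/12.92 if c ≤ 0.04045, else ((c+0.055)/1.055)^2.4
  R: 181/255 ≈ 0.709804 > 0.04045 → ((0.709804+0.055)/1.055)^2.4 ≈ 0.462077
  G: 156/255 ≈ 0.611765 > 0.04045 → ((0.611765+0.055)/1.055)^2.4 ≈ 0.332452
  B: 202/255 ≈ 0.792157 > 0.04045 → ((0.792157+0.055)/1.055)^2.4 ≈ 0.590619
R_lin = 0.462077, G_lin = 0.332452, B_lin = 0.590619
L = 0.2126×R + 0.7152×G + 0.0722×B
L = 0.2126×0.462077 + 0.7152×0.332452 + 0.0722×0.590619
L ≈ 0.378650


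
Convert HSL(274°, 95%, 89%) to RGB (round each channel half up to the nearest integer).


H=274°, S=0.95, L=0.89
C = (1-|2L-1|)×S = (1-|0.78|)×0.95 = 0.209
H' = H/60 = 274/60 ≈ 4.5667; X = C×(1-|H' mod 2 - 1|) ≈ 0.1184
m = L - C/2 = 0.89 - 0.1045 = 0.7855
Sector ⌊H'⌋ = 4 → (R',G',B') = (≈0.1184, 0.0, 0.209)
RGB = ((R'+m)×255, (G'+m)×255, (B'+m)×255) = (230.503, 200.3025, 253.5975)
Round half up → RGB(231, 200, 254)


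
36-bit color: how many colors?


Colors = 2^bits = 2^36
= 68,719,476,736 colors


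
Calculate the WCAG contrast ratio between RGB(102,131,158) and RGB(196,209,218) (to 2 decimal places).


Linearize each sRGB channel c=v/255: c/12.92 if c ≤ 0.04045 else ((c+0.055)/1.055)^2.4
L = 0.2126×R_lin + 0.7152×G_lin + 0.0722×B_lin
Color 1 (102,131,158):
  R=102: 102/255≈0.4000 > 0.04045 → ((0.4000+0.055)/1.055)^2.4 ≈ 0.13287
  G=131: 131/255≈0.5137 > 0.04045 → ((0.5137+0.055)/1.055)^2.4 ≈ 0.22697
  B=158: 158/255≈0.6196 > 0.04045 → ((0.6196+0.055)/1.055)^2.4 ≈ 0.34191
  L1 = 0.2126×0.13287 + 0.7152×0.22697 + 0.0722×0.34191 ≈ 0.21526
Color 2 (196,209,218):
  R=196: 196/255≈0.7686 > 0.04045 → ((0.7686+0.055)/1.055)^2.4 ≈ 0.55201
  G=209: 209/255≈0.8196 > 0.04045 → ((0.8196+0.055)/1.055)^2.4 ≈ 0.63760
  B=218: 218/255≈0.8549 > 0.04045 → ((0.8549+0.055)/1.055)^2.4 ≈ 0.70110
  L2 = 0.2126×0.55201 + 0.7152×0.63760 + 0.0722×0.70110 ≈ 0.62399
Lighter = 0.62399, Darker = 0.21526
Ratio = (L_lighter + 0.05) / (L_darker + 0.05)
Ratio = (0.62399 + 0.05) / (0.21526 + 0.05) = 0.67399 / 0.26526 ≈ 2.5409
Ratio ≈ 2.54:1


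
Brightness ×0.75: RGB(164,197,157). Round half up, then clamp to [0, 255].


Multiply each channel by 0.75, round half up, clamp to [0, 255]
R: 164×0.75 = 123
G: 197×0.75 = 147.75 → round → 148
B: 157×0.75 = 117.75 → round → 118
= RGB(123, 148, 118)


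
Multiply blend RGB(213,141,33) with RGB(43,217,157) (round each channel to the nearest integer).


Multiply: C = A×B/255, rounded to nearest integer
R: 213×43/255 = 9159/255 ≈ 35.918 → 36
G: 141×217/255 = 30597/255 ≈ 119.988 → 120
B: 33×157/255 = 5181/255 ≈ 20.318 → 20
= RGB(36, 120, 20)


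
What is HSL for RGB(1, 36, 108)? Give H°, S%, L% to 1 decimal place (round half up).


Normalize: R'=1/255≈0.0039, G'=36/255≈0.1412, B'=108/255≈0.4235
Max=108/255, Min=1/255, Δ=Max-Min=107/255
L = (Max+Min)/2 = (108+1)/510 = 109/510 = 0.21372… → L = 21.4%
L ≤ 0.5 → S = Δ/(Max+Min) = 107/(108+1) = 107/109 = 0.98165… → S = 98.2%
(the 1/255 factors cancel in S and H, so raw channel differences can be used)
Max is B' → H = 60 × ((R-G)/Δ + 4) = 60 × ((1-36)/107 + 4)
  -35/107 + 4 = -0.3271… + 4 = 3.6728…
  H = 60 × 3.6728… = 220.373…° → H = 220.4°
= HSL(220.4°, 98.2%, 21.4%)


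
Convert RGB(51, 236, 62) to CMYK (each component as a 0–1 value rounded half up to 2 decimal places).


R'=51/255≈0.2000, G'=236/255≈0.9255, B'=62/255≈0.2431
K = 1 - max(R',G',B') = 1 - 236/255 = 19/255 = 0.07450… → 0.07
(1-R'-K)/(1-K) simplifies to (max-R)/max with max = 236:
C = (236-51)/236 = 185/236 = 0.78389… → 0.78
M = (236-236)/236 = 0/236 = 0 → 0.00
Y = (236-62)/236 = 174/236 = 0.73728… → 0.74
= CMYK(0.78, 0.00, 0.74, 0.07)


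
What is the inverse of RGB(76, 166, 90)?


Invert: (255-R, 255-G, 255-B)
R: 255-76 = 179
G: 255-166 = 89
B: 255-90 = 165
= RGB(179, 89, 165)


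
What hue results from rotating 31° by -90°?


New hue = (H + rotation) mod 360
New hue = (31 -90) mod 360
= -59 mod 360
= 301°


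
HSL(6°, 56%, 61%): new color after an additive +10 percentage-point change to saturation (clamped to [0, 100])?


Original S = 56%
Adjustment = +10 percentage points
New S = 56 + (10) = 66
Clamp to [0, 100] → 66
= HSL(6°, 66%, 61%)


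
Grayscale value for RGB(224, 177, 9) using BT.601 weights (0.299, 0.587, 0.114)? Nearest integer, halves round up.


Gray = 0.299×R + 0.587×G + 0.114×B
Gray = 0.299×224 + 0.587×177 + 0.114×9
Gray = 66.976 + 103.899 + 1.026
Gray = 171.901 → round half up → 172
Gray = 172


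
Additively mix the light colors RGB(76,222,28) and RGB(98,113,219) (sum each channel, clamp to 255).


Additive: each channel = min(255, C₁+C₂)
R: 76+98 = 174 → 174
G: 222+113 = 335 → 255
B: 28+219 = 247 → 247
= RGB(174, 255, 247)


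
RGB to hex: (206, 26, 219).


R = 206 → CE (hex)
G = 26 → 1A (hex)
B = 219 → DB (hex)
Hex = #CE1ADB


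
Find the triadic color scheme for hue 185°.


Triadic: equally spaced at 120° intervals
H1 = 185°
H2 = (185 + 120) mod 360 = 305°
H3 = (185 + 240) mod 360 = 65°
Triadic = 185°, 305°, 65°


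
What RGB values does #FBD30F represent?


FB → 251 (R)
D3 → 211 (G)
0F → 15 (B)
= RGB(251, 211, 15)


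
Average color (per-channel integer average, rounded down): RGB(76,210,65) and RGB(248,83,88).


Midpoint: each channel = ⌊(C₁+C₂)/2⌋
R: ⌊(76+248)/2⌋ = 162
G: ⌊(210+83)/2⌋ = 146
B: ⌊(65+88)/2⌋ = 76
= RGB(162, 146, 76)


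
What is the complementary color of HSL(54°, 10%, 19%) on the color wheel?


Complement = opposite side of color wheel = hue + 180°
H' = (54 + 180) mod 360 = 234°
S and L unchanged.
= HSL(234°, 10%, 19%)


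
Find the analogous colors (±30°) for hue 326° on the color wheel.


Base hue: 326°
Left analog: (326 - 30) mod 360 = 296°
Right analog: (326 + 30) mod 360 = 356°
Analogous hues = 296° and 356°


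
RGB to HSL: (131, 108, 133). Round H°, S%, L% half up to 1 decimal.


Normalize: R'=131/255≈0.5137, G'=108/255≈0.4235, B'=133/255≈0.5216
Max=133/255, Min=108/255, Δ=Max-Min=25/255
L = (Max+Min)/2 = (133+108)/510 = 241/510 = 0.47254… → L = 47.3%
L ≤ 0.5 → S = Δ/(Max+Min) = 25/(133+108) = 25/241 = 0.10373… → S = 10.4%
(the 1/255 factors cancel in S and H, so raw channel differences can be used)
Max is B' → H = 60 × ((R-G)/Δ + 4) = 60 × ((131-108)/25 + 4)
  23/25 + 4 = 0.92 + 4 = 4.92
  H = 60 × 4.92 = 295.2° → H = 295.2°
= HSL(295.2°, 10.4%, 47.3%)


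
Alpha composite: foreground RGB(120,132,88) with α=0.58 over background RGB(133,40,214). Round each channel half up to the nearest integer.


C = α×F + (1-α)×B, with 1-α = 0.42
R: 0.58×120 + 0.42×133 = 69.60 + 55.86 = 125.46 → 125
G: 0.58×132 + 0.42×40 = 76.56 + 16.80 = 93.36 → 93
B: 0.58×88 + 0.42×214 = 51.04 + 89.88 = 140.92 → 141
= RGB(125, 93, 141)


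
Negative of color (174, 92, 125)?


Invert: (255-R, 255-G, 255-B)
R: 255-174 = 81
G: 255-92 = 163
B: 255-125 = 130
= RGB(81, 163, 130)


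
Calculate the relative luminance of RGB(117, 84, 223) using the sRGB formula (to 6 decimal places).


Linearize each channel (sRGB transfer function): c = v/255; c_lin = c/12.92 if c ≤ 0.04045, else ((c+0.055)/1.055)^2.4
  R: 117/255 ≈ 0.458824 > 0.04045 → ((0.458824+0.055)/1.055)^2.4 ≈ 0.177888
  G: 84/255 ≈ 0.329412 > 0.04045 → ((0.329412+0.055)/1.055)^2.4 ≈ 0.088656
  B: 223/255 ≈ 0.874510 > 0.04045 → ((0.874510+0.055)/1.055)^2.4 ≈ 0.737910
R_lin = 0.177888, G_lin = 0.088656, B_lin = 0.737910
L = 0.2126×R + 0.7152×G + 0.0722×B
L = 0.2126×0.177888 + 0.7152×0.088656 + 0.0722×0.737910
L ≈ 0.154503


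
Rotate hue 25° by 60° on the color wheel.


New hue = (H + rotation) mod 360
New hue = (25 + 60) mod 360
= 85 mod 360
= 85°


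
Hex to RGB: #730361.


73 → 115 (R)
03 → 3 (G)
61 → 97 (B)
= RGB(115, 3, 97)


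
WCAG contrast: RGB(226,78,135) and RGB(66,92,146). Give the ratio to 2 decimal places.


Linearize each sRGB channel c=v/255: c/12.92 if c ≤ 0.04045 else ((c+0.055)/1.055)^2.4
L = 0.2126×R_lin + 0.7152×G_lin + 0.0722×B_lin
Color 1 (226,78,135):
  R=226: 226/255≈0.8863 > 0.04045 → ((0.8863+0.055)/1.055)^2.4 ≈ 0.76052
  G=78: 78/255≈0.3059 > 0.04045 → ((0.3059+0.055)/1.055)^2.4 ≈ 0.07619
  B=135: 135/255≈0.5294 > 0.04045 → ((0.5294+0.055)/1.055)^2.4 ≈ 0.24228
  L1 = 0.2126×0.76052 + 0.7152×0.07619 + 0.0722×0.24228 ≈ 0.23367
Color 2 (66,92,146):
  R=66: 66/255≈0.2588 > 0.04045 → ((0.2588+0.055)/1.055)^2.4 ≈ 0.05448
  G=92: 92/255≈0.3608 > 0.04045 → ((0.3608+0.055)/1.055)^2.4 ≈ 0.10702
  B=146: 146/255≈0.5725 > 0.04045 → ((0.5725+0.055)/1.055)^2.4 ≈ 0.28744
  L2 = 0.2126×0.05448 + 0.7152×0.10702 + 0.0722×0.28744 ≈ 0.10888
Lighter = 0.23367, Darker = 0.10888
Ratio = (L_lighter + 0.05) / (L_darker + 0.05)
Ratio = (0.23367 + 0.05) / (0.10888 + 0.05) = 0.28367 / 0.15888 ≈ 1.7854
Ratio ≈ 1.79:1


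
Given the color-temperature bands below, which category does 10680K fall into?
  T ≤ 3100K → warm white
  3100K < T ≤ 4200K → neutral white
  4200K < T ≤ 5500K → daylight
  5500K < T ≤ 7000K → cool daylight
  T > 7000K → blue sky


Temperature: 10680K
10680K > 7000K → blue sky
Classification: blue sky


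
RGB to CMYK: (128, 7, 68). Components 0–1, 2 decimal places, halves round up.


R'=128/255≈0.5020, G'=7/255≈0.0275, B'=68/255≈0.2667
K = 1 - max(R',G',B') = 1 - 128/255 = 127/255 = 0.49803… → 0.50
(1-R'-K)/(1-K) simplifies to (max-R)/max with max = 128:
C = (128-128)/128 = 0/128 = 0 → 0.00
M = (128-7)/128 = 121/128 = 0.94531… → 0.95
Y = (128-68)/128 = 60/128 = 0.46875 → 0.47
= CMYK(0.00, 0.95, 0.47, 0.50)


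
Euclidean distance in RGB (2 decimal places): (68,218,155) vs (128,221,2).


d = √[(R₁-R₂)² + (G₁-G₂)² + (B₁-B₂)²]
d = √[(68-128)² + (218-221)² + (155-2)²]
d = √[3600 + 9 + 23409]
d = √27018
d ≈ 164.37


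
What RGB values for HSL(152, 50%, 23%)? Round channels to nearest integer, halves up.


H=152°, S=0.50, L=0.23
C = (1-|2L-1|)×S = (1-|-0.54|)×0.50 = 0.23
H' = H/60 = 152/60 ≈ 2.5333; X = C×(1-|H' mod 2 - 1|) ≈ 0.1227
m = L - C/2 = 0.23 - 0.115 = 0.115
Sector ⌊H'⌋ = 2 → (R',G',B') = (0.0, 0.23, ≈0.1227)
RGB = ((R'+m)×255, (G'+m)×255, (B'+m)×255) = (29.325, 87.975, 60.605)
Round half up → RGB(29, 88, 61)


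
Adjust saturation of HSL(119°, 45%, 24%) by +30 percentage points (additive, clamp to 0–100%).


Original S = 45%
Adjustment = +30 percentage points
New S = 45 + (30) = 75
Clamp to [0, 100] → 75
= HSL(119°, 75%, 24%)


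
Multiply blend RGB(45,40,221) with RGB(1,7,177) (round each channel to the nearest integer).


Multiply: C = A×B/255, rounded to nearest integer
R: 45×1/255 = 45/255 ≈ 0.176 → 0
G: 40×7/255 = 280/255 ≈ 1.098 → 1
B: 221×177/255 = 39117/255 ≈ 153.400 → 153
= RGB(0, 1, 153)


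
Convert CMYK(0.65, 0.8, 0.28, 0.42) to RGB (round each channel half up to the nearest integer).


R = 255 × (1-C) × (1-K) = 255 × 0.35 × 0.58 = 51.765 → 52
G = 255 × (1-M) × (1-K) = 255 × 0.20 × 0.58 = 29.58 → 30
B = 255 × (1-Y) × (1-K) = 255 × 0.72 × 0.58 = 106.488 → 106
= RGB(52, 30, 106)


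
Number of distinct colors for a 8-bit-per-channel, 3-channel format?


Total bits = 8 bits/channel × 3 channels = 24 bits
Distinct colors = 2^24
= 16,777,216 colors


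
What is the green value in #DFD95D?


Color: #DFD95D
R = DF = 223
G = D9 = 217
B = 5D = 93
Green = 217


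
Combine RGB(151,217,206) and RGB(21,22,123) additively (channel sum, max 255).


Additive: each channel = min(255, C₁+C₂)
R: 151+21 = 172 → 172
G: 217+22 = 239 → 239
B: 206+123 = 329 → 255
= RGB(172, 239, 255)


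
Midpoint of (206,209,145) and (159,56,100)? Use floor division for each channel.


Midpoint: each channel = ⌊(C₁+C₂)/2⌋
R: ⌊(206+159)/2⌋ = 182
G: ⌊(209+56)/2⌋ = 132
B: ⌊(145+100)/2⌋ = 122
= RGB(182, 132, 122)


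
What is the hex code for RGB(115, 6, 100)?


R = 115 → 73 (hex)
G = 6 → 06 (hex)
B = 100 → 64 (hex)
Hex = #730664


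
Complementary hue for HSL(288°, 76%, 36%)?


Complement = opposite side of color wheel = hue + 180°
H' = (288 + 180) mod 360 = 108°
S and L unchanged.
= HSL(108°, 76%, 36%)


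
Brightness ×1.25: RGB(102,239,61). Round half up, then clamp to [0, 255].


Multiply each channel by 1.25, round half up, clamp to [0, 255]
R: 102×1.25 = 127.5 → round → 128
G: 239×1.25 = 298.75 → round → 299 → clamp → 255
B: 61×1.25 = 76.25 → round → 76
= RGB(128, 255, 76)


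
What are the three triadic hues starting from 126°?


Triadic: equally spaced at 120° intervals
H1 = 126°
H2 = (126 + 120) mod 360 = 246°
H3 = (126 + 240) mod 360 = 6°
Triadic = 126°, 246°, 6°


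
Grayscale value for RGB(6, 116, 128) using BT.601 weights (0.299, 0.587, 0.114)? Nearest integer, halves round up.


Gray = 0.299×R + 0.587×G + 0.114×B
Gray = 0.299×6 + 0.587×116 + 0.114×128
Gray = 1.794 + 68.092 + 14.592
Gray = 84.478 → round half up → 84
Gray = 84


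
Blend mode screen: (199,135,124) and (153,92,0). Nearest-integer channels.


Screen: C = 255 - (255-A)×(255-B)/255, rounded to nearest integer
R: 255 - (255-199)×(255-153)/255 = 255 - 5712/255 ≈ 255 - 22.400 = 232.600 → 233
G: 255 - (255-135)×(255-92)/255 = 255 - 19560/255 ≈ 255 - 76.706 = 178.294 → 178
B: 255 - (255-124)×(255-0)/255 = 255 - 33405/255 ≈ 255 - 131.000 = 124.000 → 124
= RGB(233, 178, 124)


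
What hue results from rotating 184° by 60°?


New hue = (H + rotation) mod 360
New hue = (184 + 60) mod 360
= 244 mod 360
= 244°


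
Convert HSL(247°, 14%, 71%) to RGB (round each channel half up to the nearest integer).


H=247°, S=0.14, L=0.71
C = (1-|2L-1|)×S = (1-|0.42|)×0.14 = 0.0812
H' = H/60 = 247/60 ≈ 4.1167; X = C×(1-|H' mod 2 - 1|) ≈ 0.0095
m = L - C/2 = 0.71 - 0.0406 = 0.6694
Sector ⌊H'⌋ = 4 → (R',G',B') = (≈0.0095, 0.0, 0.0812)
RGB = ((R'+m)×255, (G'+m)×255, (B'+m)×255) = (173.1127, 170.697, 191.403)
Round half up → RGB(173, 171, 191)


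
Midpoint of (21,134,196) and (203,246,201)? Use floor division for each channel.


Midpoint: each channel = ⌊(C₁+C₂)/2⌋
R: ⌊(21+203)/2⌋ = 112
G: ⌊(134+246)/2⌋ = 190
B: ⌊(196+201)/2⌋ = 198
= RGB(112, 190, 198)


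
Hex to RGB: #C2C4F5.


C2 → 194 (R)
C4 → 196 (G)
F5 → 245 (B)
= RGB(194, 196, 245)


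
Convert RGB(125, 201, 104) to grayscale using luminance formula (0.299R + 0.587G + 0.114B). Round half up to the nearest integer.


Gray = 0.299×R + 0.587×G + 0.114×B
Gray = 0.299×125 + 0.587×201 + 0.114×104
Gray = 37.375 + 117.987 + 11.856
Gray = 167.218 → round half up → 167
Gray = 167


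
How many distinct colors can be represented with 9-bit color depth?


Colors = 2^bits = 2^9
= 512 colors


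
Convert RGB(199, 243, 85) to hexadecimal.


R = 199 → C7 (hex)
G = 243 → F3 (hex)
B = 85 → 55 (hex)
Hex = #C7F355


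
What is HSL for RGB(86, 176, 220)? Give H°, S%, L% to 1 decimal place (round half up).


Normalize: R'=86/255≈0.3373, G'=176/255≈0.6902, B'=220/255≈0.8627
Max=220/255, Min=86/255, Δ=Max-Min=134/255
L = (Max+Min)/2 = (220+86)/510 = 306/510 = 0.6 → L = 60.0%
L > 0.5 → S = Δ/(2-Max-Min) = 134/(510-220-86) = 134/204 = 0.65686… → S = 65.7%
(the 1/255 factors cancel in S and H, so raw channel differences can be used)
Max is B' → H = 60 × ((R-G)/Δ + 4) = 60 × ((86-176)/134 + 4)
  -90/134 + 4 = -0.6716… + 4 = 3.3283…
  H = 60 × 3.3283… = 199.701…° → H = 199.7°
= HSL(199.7°, 65.7%, 60.0%)


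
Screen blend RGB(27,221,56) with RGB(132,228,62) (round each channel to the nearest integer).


Screen: C = 255 - (255-A)×(255-B)/255, rounded to nearest integer
R: 255 - (255-27)×(255-132)/255 = 255 - 28044/255 ≈ 255 - 109.976 = 145.024 → 145
G: 255 - (255-221)×(255-228)/255 = 255 - 918/255 ≈ 255 - 3.600 = 251.400 → 251
B: 255 - (255-56)×(255-62)/255 = 255 - 38407/255 ≈ 255 - 150.616 = 104.384 → 104
= RGB(145, 251, 104)


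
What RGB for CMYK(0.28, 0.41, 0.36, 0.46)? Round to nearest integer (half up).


R = 255 × (1-C) × (1-K) = 255 × 0.72 × 0.54 = 99.144 → 99
G = 255 × (1-M) × (1-K) = 255 × 0.59 × 0.54 = 81.243 → 81
B = 255 × (1-Y) × (1-K) = 255 × 0.64 × 0.54 = 88.128 → 88
= RGB(99, 81, 88)


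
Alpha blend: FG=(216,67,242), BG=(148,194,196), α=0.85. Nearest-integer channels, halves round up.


C = α×F + (1-α)×B, with 1-α = 0.15
R: 0.85×216 + 0.15×148 = 183.60 + 22.20 = 205.80 → 206
G: 0.85×67 + 0.15×194 = 56.95 + 29.10 = 86.05 → 86
B: 0.85×242 + 0.15×196 = 205.70 + 29.40 = 235.10 → 235
= RGB(206, 86, 235)


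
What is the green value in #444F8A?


Color: #444F8A
R = 44 = 68
G = 4F = 79
B = 8A = 138
Green = 79


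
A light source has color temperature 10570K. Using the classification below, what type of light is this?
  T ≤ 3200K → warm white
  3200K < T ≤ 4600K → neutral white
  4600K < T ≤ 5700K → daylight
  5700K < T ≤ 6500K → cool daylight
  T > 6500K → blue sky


Temperature: 10570K
10570K > 6500K → blue sky
Classification: blue sky


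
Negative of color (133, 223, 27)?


Invert: (255-R, 255-G, 255-B)
R: 255-133 = 122
G: 255-223 = 32
B: 255-27 = 228
= RGB(122, 32, 228)


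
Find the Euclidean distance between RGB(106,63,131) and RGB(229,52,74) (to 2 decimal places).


d = √[(R₁-R₂)² + (G₁-G₂)² + (B₁-B₂)²]
d = √[(106-229)² + (63-52)² + (131-74)²]
d = √[15129 + 121 + 3249]
d = √18499
d ≈ 136.01


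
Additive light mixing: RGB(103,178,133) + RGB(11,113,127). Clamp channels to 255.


Additive: each channel = min(255, C₁+C₂)
R: 103+11 = 114 → 114
G: 178+113 = 291 → 255
B: 133+127 = 260 → 255
= RGB(114, 255, 255)


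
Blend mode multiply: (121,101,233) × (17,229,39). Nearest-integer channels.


Multiply: C = A×B/255, rounded to nearest integer
R: 121×17/255 = 2057/255 ≈ 8.067 → 8
G: 101×229/255 = 23129/255 ≈ 90.702 → 91
B: 233×39/255 = 9087/255 ≈ 35.635 → 36
= RGB(8, 91, 36)


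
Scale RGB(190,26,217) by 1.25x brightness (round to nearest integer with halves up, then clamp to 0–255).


Multiply each channel by 1.25, round half up, clamp to [0, 255]
R: 190×1.25 = 237.5 → round → 238
G: 26×1.25 = 32.5 → round → 33
B: 217×1.25 = 271.25 → round → 271 → clamp → 255
= RGB(238, 33, 255)


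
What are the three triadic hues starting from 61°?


Triadic: equally spaced at 120° intervals
H1 = 61°
H2 = (61 + 120) mod 360 = 181°
H3 = (61 + 240) mod 360 = 301°
Triadic = 61°, 181°, 301°


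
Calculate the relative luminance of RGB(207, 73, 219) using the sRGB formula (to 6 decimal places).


Linearize each channel (sRGB transfer function): c = v/255; c_lin = c/12.92 if c ≤ 0.04045, else ((c+0.055)/1.055)^2.4
  R: 207/255 ≈ 0.811765 > 0.04045 → ((0.811765+0.055)/1.055)^2.4 ≈ 0.623960
  G: 73/255 ≈ 0.286275 > 0.04045 → ((0.286275+0.055)/1.055)^2.4 ≈ 0.066626
  B: 219/255 ≈ 0.858824 > 0.04045 → ((0.858824+0.055)/1.055)^2.4 ≈ 0.708376
R_lin = 0.623960, G_lin = 0.066626, B_lin = 0.708376
L = 0.2126×R + 0.7152×G + 0.0722×B
L = 0.2126×0.623960 + 0.7152×0.066626 + 0.0722×0.708376
L ≈ 0.231450


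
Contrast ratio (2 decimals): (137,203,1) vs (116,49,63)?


Linearize each sRGB channel c=v/255: c/12.92 if c ≤ 0.04045 else ((c+0.055)/1.055)^2.4
L = 0.2126×R_lin + 0.7152×G_lin + 0.0722×B_lin
Color 1 (137,203,1):
  R=137: 137/255≈0.5373 > 0.04045 → ((0.5373+0.055)/1.055)^2.4 ≈ 0.25016
  G=203: 203/255≈0.7961 > 0.04045 → ((0.7961+0.055)/1.055)^2.4 ≈ 0.59720
  B=1: 1/255≈0.0039 ≤ 0.04045 → 0.0039/12.92 ≈ 0.00030
  L1 = 0.2126×0.25016 + 0.7152×0.59720 + 0.0722×0.00030 ≈ 0.48032
Color 2 (116,49,63):
  R=116: 116/255≈0.4549 > 0.04045 → ((0.4549+0.055)/1.055)^2.4 ≈ 0.17465
  G=49: 49/255≈0.1922 > 0.04045 → ((0.1922+0.055)/1.055)^2.4 ≈ 0.03071
  B=63: 63/255≈0.2471 > 0.04045 → ((0.2471+0.055)/1.055)^2.4 ≈ 0.04971
  L2 = 0.2126×0.17465 + 0.7152×0.03071 + 0.0722×0.04971 ≈ 0.06269
Lighter = 0.48032, Darker = 0.06269
Ratio = (L_lighter + 0.05) / (L_darker + 0.05)
Ratio = (0.48032 + 0.05) / (0.06269 + 0.05) = 0.53032 / 0.11269 ≈ 4.7063
Ratio ≈ 4.71:1


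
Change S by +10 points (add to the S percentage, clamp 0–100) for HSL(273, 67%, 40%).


Original S = 67%
Adjustment = +10 percentage points
New S = 67 + (10) = 77
Clamp to [0, 100] → 77
= HSL(273°, 77%, 40%)


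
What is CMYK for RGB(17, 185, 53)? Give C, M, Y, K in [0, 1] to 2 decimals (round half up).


R'=17/255≈0.0667, G'=185/255≈0.7255, B'=53/255≈0.2078
K = 1 - max(R',G',B') = 1 - 185/255 = 70/255 = 0.27450… → 0.27
(1-R'-K)/(1-K) simplifies to (max-R)/max with max = 185:
C = (185-17)/185 = 168/185 = 0.90810… → 0.91
M = (185-185)/185 = 0/185 = 0 → 0.00
Y = (185-53)/185 = 132/185 = 0.71351… → 0.71
= CMYK(0.91, 0.00, 0.71, 0.27)


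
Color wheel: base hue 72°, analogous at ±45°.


Base hue: 72°
Left analog: (72 - 45) mod 360 = 27°
Right analog: (72 + 45) mod 360 = 117°
Analogous hues = 27° and 117°


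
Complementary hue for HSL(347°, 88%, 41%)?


Complement = opposite side of color wheel = hue + 180°
H' = (347 + 180) mod 360 = 167°
S and L unchanged.
= HSL(167°, 88%, 41%)


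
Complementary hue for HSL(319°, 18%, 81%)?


Complement = opposite side of color wheel = hue + 180°
H' = (319 + 180) mod 360 = 139°
S and L unchanged.
= HSL(139°, 18%, 81%)


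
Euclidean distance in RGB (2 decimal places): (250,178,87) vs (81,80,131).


d = √[(R₁-R₂)² + (G₁-G₂)² + (B₁-B₂)²]
d = √[(250-81)² + (178-80)² + (87-131)²]
d = √[28561 + 9604 + 1936]
d = √40101
d ≈ 200.25


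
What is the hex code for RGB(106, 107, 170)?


R = 106 → 6A (hex)
G = 107 → 6B (hex)
B = 170 → AA (hex)
Hex = #6A6BAA


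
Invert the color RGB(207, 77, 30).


Invert: (255-R, 255-G, 255-B)
R: 255-207 = 48
G: 255-77 = 178
B: 255-30 = 225
= RGB(48, 178, 225)


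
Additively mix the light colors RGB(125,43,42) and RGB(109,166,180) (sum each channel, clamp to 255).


Additive: each channel = min(255, C₁+C₂)
R: 125+109 = 234 → 234
G: 43+166 = 209 → 209
B: 42+180 = 222 → 222
= RGB(234, 209, 222)


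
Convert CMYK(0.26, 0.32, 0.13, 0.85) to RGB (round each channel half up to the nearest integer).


R = 255 × (1-C) × (1-K) = 255 × 0.74 × 0.15 = 28.305 → 28
G = 255 × (1-M) × (1-K) = 255 × 0.68 × 0.15 = 26.01 → 26
B = 255 × (1-Y) × (1-K) = 255 × 0.87 × 0.15 = 33.2775 → 33
= RGB(28, 26, 33)


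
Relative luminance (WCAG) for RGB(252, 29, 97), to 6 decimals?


Linearize each channel (sRGB transfer function): c = v/255; c_lin = c/12.92 if c ≤ 0.04045, else ((c+0.055)/1.055)^2.4
  R: 252/255 ≈ 0.988235 > 0.04045 → ((0.988235+0.055)/1.055)^2.4 ≈ 0.973445
  G: 29/255 ≈ 0.113725 > 0.04045 → ((0.113725+0.055)/1.055)^2.4 ≈ 0.012286
  B: 97/255 ≈ 0.380392 > 0.04045 → ((0.380392+0.055)/1.055)^2.4 ≈ 0.119538
R_lin = 0.973445, G_lin = 0.012286, B_lin = 0.119538
L = 0.2126×R + 0.7152×G + 0.0722×B
L = 0.2126×0.973445 + 0.7152×0.012286 + 0.0722×0.119538
L ≈ 0.224372


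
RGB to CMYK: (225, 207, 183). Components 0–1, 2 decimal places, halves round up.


R'=225/255≈0.8824, G'=207/255≈0.8118, B'=183/255≈0.7176
K = 1 - max(R',G',B') = 1 - 225/255 = 30/255 = 0.11764… → 0.12
(1-R'-K)/(1-K) simplifies to (max-R)/max with max = 225:
C = (225-225)/225 = 0/225 = 0 → 0.00
M = (225-207)/225 = 18/225 = 0.08 → 0.08
Y = (225-183)/225 = 42/225 = 0.18666… → 0.19
= CMYK(0.00, 0.08, 0.19, 0.12)


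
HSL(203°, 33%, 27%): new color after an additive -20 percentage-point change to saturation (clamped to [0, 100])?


Original S = 33%
Adjustment = -20 percentage points
New S = 33 + (-20) = 13
Clamp to [0, 100] → 13
= HSL(203°, 13%, 27%)


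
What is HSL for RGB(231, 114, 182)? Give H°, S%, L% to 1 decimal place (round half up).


Normalize: R'=231/255≈0.9059, G'=114/255≈0.4471, B'=182/255≈0.7137
Max=231/255, Min=114/255, Δ=Max-Min=117/255
L = (Max+Min)/2 = (231+114)/510 = 345/510 = 0.67647… → L = 67.6%
L > 0.5 → S = Δ/(2-Max-Min) = 117/(510-231-114) = 117/165 = 0.70909… → S = 70.9%
(the 1/255 factors cancel in S and H, so raw channel differences can be used)
Max is R' → H = 60 × (((G-B)/Δ) mod 6) = 60 × (((114-182)/117) mod 6)
  (-68)/117 = -0.5811…; negative, so add 6 → 5.4188…
  H = 60 × 5.4188… = 325.128…° → H = 325.1°
= HSL(325.1°, 70.9%, 67.6%)
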